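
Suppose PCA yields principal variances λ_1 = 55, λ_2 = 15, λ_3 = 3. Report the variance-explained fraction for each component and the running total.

Step 1 — total variance = trace(Sigma) = Σ λ_i = 55 + 15 + 3 = 73.

Step 2 — fraction explained by component i = λ_i / Σ λ:
  PC1: 55/73 = 0.7534
  PC2: 15/73 = 0.2055
  PC3: 3/73 = 0.0411

Step 3 — cumulative fraction after k components = (λ_1 + ... + λ_k) / Σ λ:
  k = 1: 55/73 = 0.7534
  k = 2: (55 + 15)/73 = 70/73 = 0.9589
  k = 3: (55 + 15 + 3)/73 = 73/73 = 1

Summary (fraction, with percent):

explained: PC1 0.7534 (75.34%), PC2 0.2055 (20.55%), PC3 0.0411 (4.11%);  cumulative: 0.7534, 0.9589, 1


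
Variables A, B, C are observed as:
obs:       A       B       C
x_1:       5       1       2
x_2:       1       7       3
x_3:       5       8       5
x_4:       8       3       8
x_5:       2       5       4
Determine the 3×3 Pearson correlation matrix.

Step 1 — column means:
  mean(A) = (5 + 1 + 5 + 8 + 2) / 5 = 21/5 = 4.2
  mean(B) = (1 + 7 + 8 + 3 + 5) / 5 = 24/5 = 4.8
  mean(C) = (2 + 3 + 5 + 8 + 4) / 5 = 22/5 = 4.4

Step 2 — sample variances and covariances s[i,j] = (1/(n-1)) · Σ_k (x_{k,i} - mean_i) · (x_{k,j} - mean_j), with n-1 = 4:
  s[A,A] = ((0.8)·(0.8) + (-3.2)·(-3.2) + (0.8)·(0.8) + (3.8)·(3.8) + (-2.2)·(-2.2)) / 4 = 30.8/4 = 7.7
  s[A,B] = ((0.8)·(-3.8) + (-3.2)·(2.2) + (0.8)·(3.2) + (3.8)·(-1.8) + (-2.2)·(0.2)) / 4 = -14.8/4 = -3.7
  s[A,C] = ((0.8)·(-2.4) + (-3.2)·(-1.4) + (0.8)·(0.6) + (3.8)·(3.6) + (-2.2)·(-0.4)) / 4 = 17.6/4 = 4.4
  s[B,B] = ((-3.8)·(-3.8) + (2.2)·(2.2) + (3.2)·(3.2) + (-1.8)·(-1.8) + (0.2)·(0.2)) / 4 = 32.8/4 = 8.2
  s[B,C] = ((-3.8)·(-2.4) + (2.2)·(-1.4) + (3.2)·(0.6) + (-1.8)·(3.6) + (0.2)·(-0.4)) / 4 = 1.4/4 = 0.35
  s[C,C] = ((-2.4)·(-2.4) + (-1.4)·(-1.4) + (0.6)·(0.6) + (3.6)·(3.6) + (-0.4)·(-0.4)) / 4 = 21.2/4 = 5.3
  Sample standard deviations s_i = √(s[i,i]):
  s(A) = √(7.7) = 2.7749
  s(B) = √(8.2) = 2.8636
  s(C) = √(5.3) = 2.3022

Step 3 — r_{ij} = s_{ij} / (s_i · s_j):
  r[A,A] = 1 (diagonal).
  r[A,B] = -3.7 / (2.7749 · 2.8636) = -3.7 / 7.9461 = -0.4656
  r[A,C] = 4.4 / (2.7749 · 2.3022) = 4.4 / 6.3883 = 0.6888
  r[B,B] = 1 (diagonal).
  r[B,C] = 0.35 / (2.8636 · 2.3022) = 0.35 / 6.5924 = 0.0531
  r[C,C] = 1 (diagonal).

R is symmetric with unit diagonal. Assembling:

R = [[1, -0.4656, 0.6888],
 [-0.4656, 1, 0.0531],
 [0.6888, 0.0531, 1]]


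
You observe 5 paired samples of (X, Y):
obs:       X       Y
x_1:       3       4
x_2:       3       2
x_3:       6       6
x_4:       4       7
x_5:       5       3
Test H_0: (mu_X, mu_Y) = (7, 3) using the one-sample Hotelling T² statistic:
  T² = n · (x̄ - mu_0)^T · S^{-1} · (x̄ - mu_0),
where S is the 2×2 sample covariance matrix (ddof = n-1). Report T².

Step 1 — sample mean vector:
  mean(X) = (3 + 3 + 6 + 4 + 5) / 5 = 21/5 = 4.2
  mean(Y) = (4 + 2 + 6 + 7 + 3) / 5 = 22/5 = 4.4
  x̄ = (4.2, 4.4),  deviation x̄ - mu_0 = (4.2, 4.4) - (7, 3) = (-2.8, 1.4).

Step 2 — sample covariance matrix, S[i,j] = (1/(n-1)) · Σ_k (x_{k,i} - mean_i) · (x_{k,j} - mean_j), divisor n-1 = 4:
  S[X,X] = ((-1.2)·(-1.2) + (-1.2)·(-1.2) + (1.8)·(1.8) + (-0.2)·(-0.2) + (0.8)·(0.8)) / 4 = 6.8/4 = 1.7
  S[X,Y] = ((-1.2)·(-0.4) + (-1.2)·(-2.4) + (1.8)·(1.6) + (-0.2)·(2.6) + (0.8)·(-1.4)) / 4 = 4.6/4 = 1.15
  S[Y,Y] = ((-0.4)·(-0.4) + (-2.4)·(-2.4) + (1.6)·(1.6) + (2.6)·(2.6) + (-1.4)·(-1.4)) / 4 = 17.2/4 = 4.3
  S = [[1.7, 1.15],
 [1.15, 4.3]].

Step 3 — invert S. det(S) = 1.7·4.3 - (1.15)² = 5.9875.
  S^{-1} = (1/det) · [[d, -b], [-b, a]] = [[0.7182, -0.1921],
 [-0.1921, 0.2839]].

Step 4 — quadratic form (x̄ - mu_0)^T · S^{-1} · (x̄ - mu_0):
  S^{-1} · (x̄ - mu_0) = (-2.2797, 0.9353),
  (x̄ - mu_0)^T · [...] = (-2.8)·(-2.2797) + (1.4)·(0.9353) = 7.6927.

Step 5 — scale by n: T² = 5 · 7.6927 = 38.4635.

T² ≈ 38.4635


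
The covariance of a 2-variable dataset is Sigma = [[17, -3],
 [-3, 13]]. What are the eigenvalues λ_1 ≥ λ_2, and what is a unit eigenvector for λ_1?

Step 1 — characteristic polynomial of 2×2 Sigma:
  det(Sigma - λI) = λ² - trace · λ + det = 0.
  trace = 17 + 13 = 30, det = 17·13 - (-3)² = 212.
Step 2 — discriminant:
  Δ = trace² - 4·det = 900 - 848 = 52.
Step 3 — eigenvalues:
  λ = (trace ± √Δ)/2 = (30 ± 7.2111)/2,
  λ_1 = 18.6056,  λ_2 = 11.3944.

Step 4 — unit eigenvector for λ_1: solve (Sigma - λ_1 I)v = 0. First row:
  (17 - 18.6056)·v_x + (-3)·v_y = 0, i.e. (-1.6056)·v_x + (-3)·v_y = 0,
  so v ∝ (b, λ_1 - a) = (-3, 1.6056); multiply by -1 so the first entry is positive: u = (3, -1.6056).
  ||u|| = √((3)² + (-1.6056)²) = √(11.5778) ≈ 3.4026,
  v_1 = u/||u|| ≈ (0.8817, -0.4719) (||v_1|| = 1).

λ_1 = 18.6056,  λ_2 = 11.3944;  v_1 ≈ (0.8817, -0.4719)


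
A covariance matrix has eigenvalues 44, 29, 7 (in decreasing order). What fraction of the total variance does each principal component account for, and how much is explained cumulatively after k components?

Step 1 — total variance = trace(Sigma) = Σ λ_i = 44 + 29 + 7 = 80.

Step 2 — fraction explained by component i = λ_i / Σ λ:
  PC1: 44/80 = 0.55
  PC2: 29/80 = 0.3625
  PC3: 7/80 = 0.0875

Step 3 — cumulative fraction after k components = (λ_1 + ... + λ_k) / Σ λ:
  k = 1: 44/80 = 0.55
  k = 2: (44 + 29)/80 = 73/80 = 0.9125
  k = 3: (44 + 29 + 7)/80 = 80/80 = 1

Summary (fraction, with percent):

explained: PC1 0.55 (55%), PC2 0.3625 (36.25%), PC3 0.0875 (8.75%);  cumulative: 0.55, 0.9125, 1


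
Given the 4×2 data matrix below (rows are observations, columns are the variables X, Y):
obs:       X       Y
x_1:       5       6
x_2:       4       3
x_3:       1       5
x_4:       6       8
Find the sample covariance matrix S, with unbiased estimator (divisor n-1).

Step 1 — column means:
  mean(X) = (5 + 4 + 1 + 6) / 4 = 16/4 = 4
  mean(Y) = (6 + 3 + 5 + 8) / 4 = 22/4 = 5.5

Step 2 — sample covariance S[i,j] = (1/(n-1)) · Σ_k (x_{k,i} - mean_i) · (x_{k,j} - mean_j), with n-1 = 3.
  S[X,X] = ((1)·(1) + (0)·(0) + (-3)·(-3) + (2)·(2)) / 3 = 14/3 = 4.6667
  S[X,Y] = ((1)·(0.5) + (0)·(-2.5) + (-3)·(-0.5) + (2)·(2.5)) / 3 = 7/3 = 2.3333
  S[Y,Y] = ((0.5)·(0.5) + (-2.5)·(-2.5) + (-0.5)·(-0.5) + (2.5)·(2.5)) / 3 = 13/3 = 4.3333

S is symmetric (S[j,i] = S[i,j]). Assembling:

S = [[4.6667, 2.3333],
 [2.3333, 4.3333]]


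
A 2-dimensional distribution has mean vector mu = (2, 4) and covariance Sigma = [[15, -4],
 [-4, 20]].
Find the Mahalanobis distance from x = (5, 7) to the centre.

Step 1 — centre the observation: (x - mu) = (3, 3).

Step 2 — invert Sigma. det(Sigma) = 15·20 - (-4)² = 284.
  Sigma^{-1} = (1/det) · [[d, -b], [-b, a]] = [[0.0704, 0.0141],
 [0.0141, 0.0528]].

Step 3 — form the quadratic (x - mu)^T · Sigma^{-1} · (x - mu):
  Sigma^{-1} · (x - mu) = (0.2535, 0.2007).
  (x - mu)^T · [Sigma^{-1} · (x - mu)] = (3)·(0.2535) + (3)·(0.2007) = 1.3627.

Step 4 — take square root: d = √(1.3627) ≈ 1.1673.

d(x, mu) = √(1.3627) ≈ 1.1673


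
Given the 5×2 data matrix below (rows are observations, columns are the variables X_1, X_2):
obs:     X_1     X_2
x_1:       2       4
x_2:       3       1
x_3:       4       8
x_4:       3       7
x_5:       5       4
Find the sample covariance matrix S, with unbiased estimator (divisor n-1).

Step 1 — column means:
  mean(X_1) = (2 + 3 + 4 + 3 + 5) / 5 = 17/5 = 3.4
  mean(X_2) = (4 + 1 + 8 + 7 + 4) / 5 = 24/5 = 4.8

Step 2 — sample covariance S[i,j] = (1/(n-1)) · Σ_k (x_{k,i} - mean_i) · (x_{k,j} - mean_j), with n-1 = 4.
  S[X_1,X_1] = ((-1.4)·(-1.4) + (-0.4)·(-0.4) + (0.6)·(0.6) + (-0.4)·(-0.4) + (1.6)·(1.6)) / 4 = 5.2/4 = 1.3
  S[X_1,X_2] = ((-1.4)·(-0.8) + (-0.4)·(-3.8) + (0.6)·(3.2) + (-0.4)·(2.2) + (1.6)·(-0.8)) / 4 = 2.4/4 = 0.6
  S[X_2,X_2] = ((-0.8)·(-0.8) + (-3.8)·(-3.8) + (3.2)·(3.2) + (2.2)·(2.2) + (-0.8)·(-0.8)) / 4 = 30.8/4 = 7.7

S is symmetric (S[j,i] = S[i,j]). Assembling:

S = [[1.3, 0.6],
 [0.6, 7.7]]


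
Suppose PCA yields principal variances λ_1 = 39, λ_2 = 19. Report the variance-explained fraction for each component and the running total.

Step 1 — total variance = trace(Sigma) = Σ λ_i = 39 + 19 = 58.

Step 2 — fraction explained by component i = λ_i / Σ λ:
  PC1: 39/58 = 0.6724
  PC2: 19/58 = 0.3276

Step 3 — cumulative fraction after k components = (λ_1 + ... + λ_k) / Σ λ:
  k = 1: 39/58 = 0.6724
  k = 2: (39 + 19)/58 = 58/58 = 1

Summary (fraction, with percent):

explained: PC1 0.6724 (67.24%), PC2 0.3276 (32.76%);  cumulative: 0.6724, 1


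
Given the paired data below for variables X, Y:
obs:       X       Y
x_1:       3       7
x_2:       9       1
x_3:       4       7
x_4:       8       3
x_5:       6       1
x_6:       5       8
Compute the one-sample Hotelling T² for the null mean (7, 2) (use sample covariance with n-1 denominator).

Step 1 — sample mean vector:
  mean(X) = (3 + 9 + 4 + 8 + 6 + 5) / 6 = 35/6 = 5.8333
  mean(Y) = (7 + 1 + 7 + 3 + 1 + 8) / 6 = 27/6 = 4.5
  x̄ = (5.8333, 4.5),  deviation x̄ - mu_0 = (5.8333, 4.5) - (7, 2) = (-1.1667, 2.5).

Step 2 — sample covariance matrix, S[i,j] = (1/(n-1)) · Σ_k (x_{k,i} - mean_i) · (x_{k,j} - mean_j), divisor n-1 = 5:
  S[X,X] = ((-2.8333)·(-2.8333) + (3.1667)·(3.1667) + (-1.8333)·(-1.8333) + (2.1667)·(2.1667) + (0.1667)·(0.1667) + (-0.8333)·(-0.8333)) / 5 = 26.8333/5 = 5.3667
  S[X,Y] = ((-2.8333)·(2.5) + (3.1667)·(-3.5) + (-1.8333)·(2.5) + (2.1667)·(-1.5) + (0.1667)·(-3.5) + (-0.8333)·(3.5)) / 5 = -29.5/5 = -5.9
  S[Y,Y] = ((2.5)·(2.5) + (-3.5)·(-3.5) + (2.5)·(2.5) + (-1.5)·(-1.5) + (-3.5)·(-3.5) + (3.5)·(3.5)) / 5 = 51.5/5 = 10.3
  S = [[5.3667, -5.9],
 [-5.9, 10.3]].

Step 3 — invert S. det(S) = 5.3667·10.3 - (-5.9)² = 20.4667.
  S^{-1} = (1/det) · [[d, -b], [-b, a]] = [[0.5033, 0.2883],
 [0.2883, 0.2622]].

Step 4 — quadratic form (x̄ - mu_0)^T · S^{-1} · (x̄ - mu_0):
  S^{-1} · (x̄ - mu_0) = (0.1336, 0.3192),
  (x̄ - mu_0)^T · [...] = (-1.1667)·(0.1336) + (2.5)·(0.3192) = 0.6422.

Step 5 — scale by n: T² = 6 · 0.6422 = 3.8534.

T² ≈ 3.8534


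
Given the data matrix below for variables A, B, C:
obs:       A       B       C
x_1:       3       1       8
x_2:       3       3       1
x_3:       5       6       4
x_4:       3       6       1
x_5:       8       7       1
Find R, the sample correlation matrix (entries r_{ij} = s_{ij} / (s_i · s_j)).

Step 1 — column means:
  mean(A) = (3 + 3 + 5 + 3 + 8) / 5 = 22/5 = 4.4
  mean(B) = (1 + 3 + 6 + 6 + 7) / 5 = 23/5 = 4.6
  mean(C) = (8 + 1 + 4 + 1 + 1) / 5 = 15/5 = 3

Step 2 — sample variances and covariances s[i,j] = (1/(n-1)) · Σ_k (x_{k,i} - mean_i) · (x_{k,j} - mean_j), with n-1 = 4:
  s[A,A] = ((-1.4)·(-1.4) + (-1.4)·(-1.4) + (0.6)·(0.6) + (-1.4)·(-1.4) + (3.6)·(3.6)) / 4 = 19.2/4 = 4.8
  s[A,B] = ((-1.4)·(-3.6) + (-1.4)·(-1.6) + (0.6)·(1.4) + (-1.4)·(1.4) + (3.6)·(2.4)) / 4 = 14.8/4 = 3.7
  s[A,C] = ((-1.4)·(5) + (-1.4)·(-2) + (0.6)·(1) + (-1.4)·(-2) + (3.6)·(-2)) / 4 = -8/4 = -2
  s[B,B] = ((-3.6)·(-3.6) + (-1.6)·(-1.6) + (1.4)·(1.4) + (1.4)·(1.4) + (2.4)·(2.4)) / 4 = 25.2/4 = 6.3
  s[B,C] = ((-3.6)·(5) + (-1.6)·(-2) + (1.4)·(1) + (1.4)·(-2) + (2.4)·(-2)) / 4 = -21/4 = -5.25
  s[C,C] = ((5)·(5) + (-2)·(-2) + (1)·(1) + (-2)·(-2) + (-2)·(-2)) / 4 = 38/4 = 9.5
  Sample standard deviations s_i = √(s[i,i]):
  s(A) = √(4.8) = 2.1909
  s(B) = √(6.3) = 2.51
  s(C) = √(9.5) = 3.0822

Step 3 — r_{ij} = s_{ij} / (s_i · s_j):
  r[A,A] = 1 (diagonal).
  r[A,B] = 3.7 / (2.1909 · 2.51) = 3.7 / 5.4991 = 0.6728
  r[A,C] = -2 / (2.1909 · 3.0822) = -2 / 6.7528 = -0.2962
  r[B,B] = 1 (diagonal).
  r[B,C] = -5.25 / (2.51 · 3.0822) = -5.25 / 7.7363 = -0.6786
  r[C,C] = 1 (diagonal).

R is symmetric with unit diagonal. Assembling:

R = [[1, 0.6728, -0.2962],
 [0.6728, 1, -0.6786],
 [-0.2962, -0.6786, 1]]


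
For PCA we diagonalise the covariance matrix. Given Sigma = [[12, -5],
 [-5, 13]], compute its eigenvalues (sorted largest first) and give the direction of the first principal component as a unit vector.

Step 1 — characteristic polynomial of 2×2 Sigma:
  det(Sigma - λI) = λ² - trace · λ + det = 0.
  trace = 12 + 13 = 25, det = 12·13 - (-5)² = 131.
Step 2 — discriminant:
  Δ = trace² - 4·det = 625 - 524 = 101.
Step 3 — eigenvalues:
  λ = (trace ± √Δ)/2 = (25 ± 10.0499)/2,
  λ_1 = 17.5249,  λ_2 = 7.4751.

Step 4 — unit eigenvector for λ_1: solve (Sigma - λ_1 I)v = 0. First row:
  (12 - 17.5249)·v_x + (-5)·v_y = 0, i.e. (-5.5249)·v_x + (-5)·v_y = 0,
  so v ∝ (b, λ_1 - a) = (-5, 5.5249); multiply by -1 so the first entry is positive: u = (5, -5.5249).
  ||u|| = √((5)² + (-5.5249)²) = √(55.5249) ≈ 7.4515,
  v_1 = u/||u|| ≈ (0.671, -0.7415) (||v_1|| = 1).

λ_1 = 17.5249,  λ_2 = 7.4751;  v_1 ≈ (0.671, -0.7415)


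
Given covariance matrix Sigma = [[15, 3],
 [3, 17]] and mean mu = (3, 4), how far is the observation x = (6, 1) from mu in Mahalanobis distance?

Step 1 — centre the observation: (x - mu) = (3, -3).

Step 2 — invert Sigma. det(Sigma) = 15·17 - (3)² = 246.
  Sigma^{-1} = (1/det) · [[d, -b], [-b, a]] = [[0.0691, -0.0122],
 [-0.0122, 0.061]].

Step 3 — form the quadratic (x - mu)^T · Sigma^{-1} · (x - mu):
  Sigma^{-1} · (x - mu) = (0.2439, -0.2195).
  (x - mu)^T · [Sigma^{-1} · (x - mu)] = (3)·(0.2439) + (-3)·(-0.2195) = 1.3902.

Step 4 — take square root: d = √(1.3902) ≈ 1.1791.

d(x, mu) = √(1.3902) ≈ 1.1791


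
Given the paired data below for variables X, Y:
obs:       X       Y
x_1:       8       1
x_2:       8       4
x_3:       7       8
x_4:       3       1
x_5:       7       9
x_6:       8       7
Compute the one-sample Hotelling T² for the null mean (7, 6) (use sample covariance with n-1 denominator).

Step 1 — sample mean vector:
  mean(X) = (8 + 8 + 7 + 3 + 7 + 8) / 6 = 41/6 = 6.8333
  mean(Y) = (1 + 4 + 8 + 1 + 9 + 7) / 6 = 30/6 = 5
  x̄ = (6.8333, 5),  deviation x̄ - mu_0 = (6.8333, 5) - (7, 6) = (-0.1667, -1).

Step 2 — sample covariance matrix, S[i,j] = (1/(n-1)) · Σ_k (x_{k,i} - mean_i) · (x_{k,j} - mean_j), divisor n-1 = 5:
  S[X,X] = ((1.1667)·(1.1667) + (1.1667)·(1.1667) + (0.1667)·(0.1667) + (-3.8333)·(-3.8333) + (0.1667)·(0.1667) + (1.1667)·(1.1667)) / 5 = 18.8333/5 = 3.7667
  S[X,Y] = ((1.1667)·(-4) + (1.1667)·(-1) + (0.1667)·(3) + (-3.8333)·(-4) + (0.1667)·(4) + (1.1667)·(2)) / 5 = 13/5 = 2.6
  S[Y,Y] = ((-4)·(-4) + (-1)·(-1) + (3)·(3) + (-4)·(-4) + (4)·(4) + (2)·(2)) / 5 = 62/5 = 12.4
  S = [[3.7667, 2.6],
 [2.6, 12.4]].

Step 3 — invert S. det(S) = 3.7667·12.4 - (2.6)² = 39.9467.
  S^{-1} = (1/det) · [[d, -b], [-b, a]] = [[0.3104, -0.0651],
 [-0.0651, 0.0943]].

Step 4 — quadratic form (x̄ - mu_0)^T · S^{-1} · (x̄ - mu_0):
  S^{-1} · (x̄ - mu_0) = (0.0134, -0.0834),
  (x̄ - mu_0)^T · [...] = (-0.1667)·(0.0134) + (-1)·(-0.0834) = 0.0812.

Step 5 — scale by n: T² = 6 · 0.0812 = 0.4873.

T² ≈ 0.4873


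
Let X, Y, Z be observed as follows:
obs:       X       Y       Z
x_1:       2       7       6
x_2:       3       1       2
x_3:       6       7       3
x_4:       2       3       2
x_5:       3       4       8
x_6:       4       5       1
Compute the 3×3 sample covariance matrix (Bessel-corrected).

Step 1 — column means:
  mean(X) = (2 + 3 + 6 + 2 + 3 + 4) / 6 = 20/6 = 3.3333
  mean(Y) = (7 + 1 + 7 + 3 + 4 + 5) / 6 = 27/6 = 4.5
  mean(Z) = (6 + 2 + 3 + 2 + 8 + 1) / 6 = 22/6 = 3.6667

Step 2 — sample covariance S[i,j] = (1/(n-1)) · Σ_k (x_{k,i} - mean_i) · (x_{k,j} - mean_j), with n-1 = 5.
  S[X,X] = ((-1.3333)·(-1.3333) + (-0.3333)·(-0.3333) + (2.6667)·(2.6667) + (-1.3333)·(-1.3333) + (-0.3333)·(-0.3333) + (0.6667)·(0.6667)) / 5 = 11.3333/5 = 2.2667
  S[X,Y] = ((-1.3333)·(2.5) + (-0.3333)·(-3.5) + (2.6667)·(2.5) + (-1.3333)·(-1.5) + (-0.3333)·(-0.5) + (0.6667)·(0.5)) / 5 = 7/5 = 1.4
  S[X,Z] = ((-1.3333)·(2.3333) + (-0.3333)·(-1.6667) + (2.6667)·(-0.6667) + (-1.3333)·(-1.6667) + (-0.3333)·(4.3333) + (0.6667)·(-2.6667)) / 5 = -5.3333/5 = -1.0667
  S[Y,Y] = ((2.5)·(2.5) + (-3.5)·(-3.5) + (2.5)·(2.5) + (-1.5)·(-1.5) + (-0.5)·(-0.5) + (0.5)·(0.5)) / 5 = 27.5/5 = 5.5
  S[Y,Z] = ((2.5)·(2.3333) + (-3.5)·(-1.6667) + (2.5)·(-0.6667) + (-1.5)·(-1.6667) + (-0.5)·(4.3333) + (0.5)·(-2.6667)) / 5 = 9/5 = 1.8
  S[Z,Z] = ((2.3333)·(2.3333) + (-1.6667)·(-1.6667) + (-0.6667)·(-0.6667) + (-1.6667)·(-1.6667) + (4.3333)·(4.3333) + (-2.6667)·(-2.6667)) / 5 = 37.3333/5 = 7.4667

S is symmetric (S[j,i] = S[i,j]). Assembling:

S = [[2.2667, 1.4, -1.0667],
 [1.4, 5.5, 1.8],
 [-1.0667, 1.8, 7.4667]]


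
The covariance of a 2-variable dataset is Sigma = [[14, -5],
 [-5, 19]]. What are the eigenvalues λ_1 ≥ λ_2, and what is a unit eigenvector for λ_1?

Step 1 — characteristic polynomial of 2×2 Sigma:
  det(Sigma - λI) = λ² - trace · λ + det = 0.
  trace = 14 + 19 = 33, det = 14·19 - (-5)² = 241.
Step 2 — discriminant:
  Δ = trace² - 4·det = 1089 - 964 = 125.
Step 3 — eigenvalues:
  λ = (trace ± √Δ)/2 = (33 ± 11.1803)/2,
  λ_1 = 22.0902,  λ_2 = 10.9098.

Step 4 — unit eigenvector for λ_1: solve (Sigma - λ_1 I)v = 0. First row:
  (14 - 22.0902)·v_x + (-5)·v_y = 0, i.e. (-8.0902)·v_x + (-5)·v_y = 0,
  so v ∝ (b, λ_1 - a) = (-5, 8.0902); multiply by -1 so the first entry is positive: u = (5, -8.0902).
  ||u|| = √((5)² + (-8.0902)²) = √(90.4508) ≈ 9.5106,
  v_1 = u/||u|| ≈ (0.5257, -0.8507) (||v_1|| = 1).

λ_1 = 22.0902,  λ_2 = 10.9098;  v_1 ≈ (0.5257, -0.8507)


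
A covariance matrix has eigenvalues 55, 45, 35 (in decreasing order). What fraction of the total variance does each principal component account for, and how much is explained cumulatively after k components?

Step 1 — total variance = trace(Sigma) = Σ λ_i = 55 + 45 + 35 = 135.

Step 2 — fraction explained by component i = λ_i / Σ λ:
  PC1: 55/135 = 0.4074
  PC2: 45/135 = 0.3333
  PC3: 35/135 = 0.2593

Step 3 — cumulative fraction after k components = (λ_1 + ... + λ_k) / Σ λ:
  k = 1: 55/135 = 0.4074
  k = 2: (55 + 45)/135 = 100/135 = 0.7407
  k = 3: (55 + 45 + 35)/135 = 135/135 = 1

Summary (fraction, with percent):

explained: PC1 0.4074 (40.74%), PC2 0.3333 (33.33%), PC3 0.2593 (25.93%);  cumulative: 0.4074, 0.7407, 1


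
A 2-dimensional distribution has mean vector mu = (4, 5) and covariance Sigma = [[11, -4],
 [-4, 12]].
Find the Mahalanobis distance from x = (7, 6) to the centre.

Step 1 — centre the observation: (x - mu) = (3, 1).

Step 2 — invert Sigma. det(Sigma) = 11·12 - (-4)² = 116.
  Sigma^{-1} = (1/det) · [[d, -b], [-b, a]] = [[0.1034, 0.0345],
 [0.0345, 0.0948]].

Step 3 — form the quadratic (x - mu)^T · Sigma^{-1} · (x - mu):
  Sigma^{-1} · (x - mu) = (0.3448, 0.1983).
  (x - mu)^T · [Sigma^{-1} · (x - mu)] = (3)·(0.3448) + (1)·(0.1983) = 1.2328.

Step 4 — take square root: d = √(1.2328) ≈ 1.1103.

d(x, mu) = √(1.2328) ≈ 1.1103


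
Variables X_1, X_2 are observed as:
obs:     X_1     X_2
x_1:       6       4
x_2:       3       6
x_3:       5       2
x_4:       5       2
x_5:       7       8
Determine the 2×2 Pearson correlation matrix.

Step 1 — column means:
  mean(X_1) = (6 + 3 + 5 + 5 + 7) / 5 = 26/5 = 5.2
  mean(X_2) = (4 + 6 + 2 + 2 + 8) / 5 = 22/5 = 4.4

Step 2 — sample variances and covariances s[i,j] = (1/(n-1)) · Σ_k (x_{k,i} - mean_i) · (x_{k,j} - mean_j), with n-1 = 4:
  s[X_1,X_1] = ((0.8)·(0.8) + (-2.2)·(-2.2) + (-0.2)·(-0.2) + (-0.2)·(-0.2) + (1.8)·(1.8)) / 4 = 8.8/4 = 2.2
  s[X_1,X_2] = ((0.8)·(-0.4) + (-2.2)·(1.6) + (-0.2)·(-2.4) + (-0.2)·(-2.4) + (1.8)·(3.6)) / 4 = 3.6/4 = 0.9
  s[X_2,X_2] = ((-0.4)·(-0.4) + (1.6)·(1.6) + (-2.4)·(-2.4) + (-2.4)·(-2.4) + (3.6)·(3.6)) / 4 = 27.2/4 = 6.8
  Sample standard deviations s_i = √(s[i,i]):
  s(X_1) = √(2.2) = 1.4832
  s(X_2) = √(6.8) = 2.6077

Step 3 — r_{ij} = s_{ij} / (s_i · s_j):
  r[X_1,X_1] = 1 (diagonal).
  r[X_1,X_2] = 0.9 / (1.4832 · 2.6077) = 0.9 / 3.8678 = 0.2327
  r[X_2,X_2] = 1 (diagonal).

R is symmetric with unit diagonal. Assembling:

R = [[1, 0.2327],
 [0.2327, 1]]


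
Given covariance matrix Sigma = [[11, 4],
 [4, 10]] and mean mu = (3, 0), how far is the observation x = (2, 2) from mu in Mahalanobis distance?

Step 1 — centre the observation: (x - mu) = (-1, 2).

Step 2 — invert Sigma. det(Sigma) = 11·10 - (4)² = 94.
  Sigma^{-1} = (1/det) · [[d, -b], [-b, a]] = [[0.1064, -0.0426],
 [-0.0426, 0.117]].

Step 3 — form the quadratic (x - mu)^T · Sigma^{-1} · (x - mu):
  Sigma^{-1} · (x - mu) = (-0.1915, 0.2766).
  (x - mu)^T · [Sigma^{-1} · (x - mu)] = (-1)·(-0.1915) + (2)·(0.2766) = 0.7447.

Step 4 — take square root: d = √(0.7447) ≈ 0.8629.

d(x, mu) = √(0.7447) ≈ 0.8629


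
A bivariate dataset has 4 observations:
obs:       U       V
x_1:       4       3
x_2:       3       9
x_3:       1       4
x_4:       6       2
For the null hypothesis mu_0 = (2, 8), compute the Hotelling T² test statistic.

Step 1 — sample mean vector:
  mean(U) = (4 + 3 + 1 + 6) / 4 = 14/4 = 3.5
  mean(V) = (3 + 9 + 4 + 2) / 4 = 18/4 = 4.5
  x̄ = (3.5, 4.5),  deviation x̄ - mu_0 = (3.5, 4.5) - (2, 8) = (1.5, -3.5).

Step 2 — sample covariance matrix, S[i,j] = (1/(n-1)) · Σ_k (x_{k,i} - mean_i) · (x_{k,j} - mean_j), divisor n-1 = 3:
  S[U,U] = ((0.5)·(0.5) + (-0.5)·(-0.5) + (-2.5)·(-2.5) + (2.5)·(2.5)) / 3 = 13/3 = 4.3333
  S[U,V] = ((0.5)·(-1.5) + (-0.5)·(4.5) + (-2.5)·(-0.5) + (2.5)·(-2.5)) / 3 = -8/3 = -2.6667
  S[V,V] = ((-1.5)·(-1.5) + (4.5)·(4.5) + (-0.5)·(-0.5) + (-2.5)·(-2.5)) / 3 = 29/3 = 9.6667
  S = [[4.3333, -2.6667],
 [-2.6667, 9.6667]].

Step 3 — invert S. det(S) = 4.3333·9.6667 - (-2.6667)² = 34.7778.
  S^{-1} = (1/det) · [[d, -b], [-b, a]] = [[0.278, 0.0767],
 [0.0767, 0.1246]].

Step 4 — quadratic form (x̄ - mu_0)^T · S^{-1} · (x̄ - mu_0):
  S^{-1} · (x̄ - mu_0) = (0.1486, -0.3211),
  (x̄ - mu_0)^T · [...] = (1.5)·(0.1486) + (-3.5)·(-0.3211) = 1.3466.

Step 5 — scale by n: T² = 4 · 1.3466 = 5.3866.

T² ≈ 5.3866


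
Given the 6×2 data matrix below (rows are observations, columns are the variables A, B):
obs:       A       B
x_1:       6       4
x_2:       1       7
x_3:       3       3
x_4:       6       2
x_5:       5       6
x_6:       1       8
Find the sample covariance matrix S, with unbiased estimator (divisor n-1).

Step 1 — column means:
  mean(A) = (6 + 1 + 3 + 6 + 5 + 1) / 6 = 22/6 = 3.6667
  mean(B) = (4 + 7 + 3 + 2 + 6 + 8) / 6 = 30/6 = 5

Step 2 — sample covariance S[i,j] = (1/(n-1)) · Σ_k (x_{k,i} - mean_i) · (x_{k,j} - mean_j), with n-1 = 5.
  S[A,A] = ((2.3333)·(2.3333) + (-2.6667)·(-2.6667) + (-0.6667)·(-0.6667) + (2.3333)·(2.3333) + (1.3333)·(1.3333) + (-2.6667)·(-2.6667)) / 5 = 27.3333/5 = 5.4667
  S[A,B] = ((2.3333)·(-1) + (-2.6667)·(2) + (-0.6667)·(-2) + (2.3333)·(-3) + (1.3333)·(1) + (-2.6667)·(3)) / 5 = -20/5 = -4
  S[B,B] = ((-1)·(-1) + (2)·(2) + (-2)·(-2) + (-3)·(-3) + (1)·(1) + (3)·(3)) / 5 = 28/5 = 5.6

S is symmetric (S[j,i] = S[i,j]). Assembling:

S = [[5.4667, -4],
 [-4, 5.6]]


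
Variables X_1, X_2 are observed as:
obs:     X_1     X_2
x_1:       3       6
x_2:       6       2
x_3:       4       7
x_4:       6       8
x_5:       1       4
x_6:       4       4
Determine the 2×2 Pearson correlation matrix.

Step 1 — column means:
  mean(X_1) = (3 + 6 + 4 + 6 + 1 + 4) / 6 = 24/6 = 4
  mean(X_2) = (6 + 2 + 7 + 8 + 4 + 4) / 6 = 31/6 = 5.1667

Step 2 — sample variances and covariances s[i,j] = (1/(n-1)) · Σ_k (x_{k,i} - mean_i) · (x_{k,j} - mean_j), with n-1 = 5:
  s[X_1,X_1] = ((-1)·(-1) + (2)·(2) + (0)·(0) + (2)·(2) + (-3)·(-3) + (0)·(0)) / 5 = 18/5 = 3.6
  s[X_1,X_2] = ((-1)·(0.8333) + (2)·(-3.1667) + (0)·(1.8333) + (2)·(2.8333) + (-3)·(-1.1667) + (0)·(-1.1667)) / 5 = 2/5 = 0.4
  s[X_2,X_2] = ((0.8333)·(0.8333) + (-3.1667)·(-3.1667) + (1.8333)·(1.8333) + (2.8333)·(2.8333) + (-1.1667)·(-1.1667) + (-1.1667)·(-1.1667)) / 5 = 24.8333/5 = 4.9667
  Sample standard deviations s_i = √(s[i,i]):
  s(X_1) = √(3.6) = 1.8974
  s(X_2) = √(4.9667) = 2.2286

Step 3 — r_{ij} = s_{ij} / (s_i · s_j):
  r[X_1,X_1] = 1 (diagonal).
  r[X_1,X_2] = 0.4 / (1.8974 · 2.2286) = 0.4 / 4.2285 = 0.0946
  r[X_2,X_2] = 1 (diagonal).

R is symmetric with unit diagonal. Assembling:

R = [[1, 0.0946],
 [0.0946, 1]]


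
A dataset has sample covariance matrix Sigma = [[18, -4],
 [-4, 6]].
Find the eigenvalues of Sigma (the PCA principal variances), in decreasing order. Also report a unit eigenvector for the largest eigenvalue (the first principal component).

Step 1 — characteristic polynomial of 2×2 Sigma:
  det(Sigma - λI) = λ² - trace · λ + det = 0.
  trace = 18 + 6 = 24, det = 18·6 - (-4)² = 92.
Step 2 — discriminant:
  Δ = trace² - 4·det = 576 - 368 = 208.
Step 3 — eigenvalues:
  λ = (trace ± √Δ)/2 = (24 ± 14.4222)/2,
  λ_1 = 19.2111,  λ_2 = 4.7889.

Step 4 — unit eigenvector for λ_1: solve (Sigma - λ_1 I)v = 0. First row:
  (18 - 19.2111)·v_x + (-4)·v_y = 0, i.e. (-1.2111)·v_x + (-4)·v_y = 0,
  so v ∝ (b, λ_1 - a) = (-4, 1.2111); multiply by -1 so the first entry is positive: u = (4, -1.2111).
  ||u|| = √((4)² + (-1.2111)²) = √(17.4668) ≈ 4.1793,
  v_1 = u/||u|| ≈ (0.9571, -0.2898) (||v_1|| = 1).

λ_1 = 19.2111,  λ_2 = 4.7889;  v_1 ≈ (0.9571, -0.2898)


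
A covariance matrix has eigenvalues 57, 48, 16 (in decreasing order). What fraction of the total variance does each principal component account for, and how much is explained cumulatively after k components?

Step 1 — total variance = trace(Sigma) = Σ λ_i = 57 + 48 + 16 = 121.

Step 2 — fraction explained by component i = λ_i / Σ λ:
  PC1: 57/121 = 0.4711
  PC2: 48/121 = 0.3967
  PC3: 16/121 = 0.1322

Step 3 — cumulative fraction after k components = (λ_1 + ... + λ_k) / Σ λ:
  k = 1: 57/121 = 0.4711
  k = 2: (57 + 48)/121 = 105/121 = 0.8678
  k = 3: (57 + 48 + 16)/121 = 121/121 = 1

Summary (fraction, with percent):

explained: PC1 0.4711 (47.11%), PC2 0.3967 (39.67%), PC3 0.1322 (13.22%);  cumulative: 0.4711, 0.8678, 1


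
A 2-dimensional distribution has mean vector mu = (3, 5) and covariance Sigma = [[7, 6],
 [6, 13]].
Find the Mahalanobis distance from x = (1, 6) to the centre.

Step 1 — centre the observation: (x - mu) = (-2, 1).

Step 2 — invert Sigma. det(Sigma) = 7·13 - (6)² = 55.
  Sigma^{-1} = (1/det) · [[d, -b], [-b, a]] = [[0.2364, -0.1091],
 [-0.1091, 0.1273]].

Step 3 — form the quadratic (x - mu)^T · Sigma^{-1} · (x - mu):
  Sigma^{-1} · (x - mu) = (-0.5818, 0.3455).
  (x - mu)^T · [Sigma^{-1} · (x - mu)] = (-2)·(-0.5818) + (1)·(0.3455) = 1.5091.

Step 4 — take square root: d = √(1.5091) ≈ 1.2285.

d(x, mu) = √(1.5091) ≈ 1.2285


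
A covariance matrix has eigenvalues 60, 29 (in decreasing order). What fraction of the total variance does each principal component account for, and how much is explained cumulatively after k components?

Step 1 — total variance = trace(Sigma) = Σ λ_i = 60 + 29 = 89.

Step 2 — fraction explained by component i = λ_i / Σ λ:
  PC1: 60/89 = 0.6742
  PC2: 29/89 = 0.3258

Step 3 — cumulative fraction after k components = (λ_1 + ... + λ_k) / Σ λ:
  k = 1: 60/89 = 0.6742
  k = 2: (60 + 29)/89 = 89/89 = 1

Summary (fraction, with percent):

explained: PC1 0.6742 (67.42%), PC2 0.3258 (32.58%);  cumulative: 0.6742, 1


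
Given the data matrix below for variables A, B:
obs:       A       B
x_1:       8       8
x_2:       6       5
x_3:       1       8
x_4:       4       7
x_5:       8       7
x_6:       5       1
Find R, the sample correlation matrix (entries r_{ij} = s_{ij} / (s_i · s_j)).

Step 1 — column means:
  mean(A) = (8 + 6 + 1 + 4 + 8 + 5) / 6 = 32/6 = 5.3333
  mean(B) = (8 + 5 + 8 + 7 + 7 + 1) / 6 = 36/6 = 6

Step 2 — sample variances and covariances s[i,j] = (1/(n-1)) · Σ_k (x_{k,i} - mean_i) · (x_{k,j} - mean_j), with n-1 = 5:
  s[A,A] = ((2.6667)·(2.6667) + (0.6667)·(0.6667) + (-4.3333)·(-4.3333) + (-1.3333)·(-1.3333) + (2.6667)·(2.6667) + (-0.3333)·(-0.3333)) / 5 = 35.3333/5 = 7.0667
  s[A,B] = ((2.6667)·(2) + (0.6667)·(-1) + (-4.3333)·(2) + (-1.3333)·(1) + (2.6667)·(1) + (-0.3333)·(-5)) / 5 = -1/5 = -0.2
  s[B,B] = ((2)·(2) + (-1)·(-1) + (2)·(2) + (1)·(1) + (1)·(1) + (-5)·(-5)) / 5 = 36/5 = 7.2
  Sample standard deviations s_i = √(s[i,i]):
  s(A) = √(7.0667) = 2.6583
  s(B) = √(7.2) = 2.6833

Step 3 — r_{ij} = s_{ij} / (s_i · s_j):
  r[A,A] = 1 (diagonal).
  r[A,B] = -0.2 / (2.6583 · 2.6833) = -0.2 / 7.133 = -0.028
  r[B,B] = 1 (diagonal).

R is symmetric with unit diagonal. Assembling:

R = [[1, -0.028],
 [-0.028, 1]]


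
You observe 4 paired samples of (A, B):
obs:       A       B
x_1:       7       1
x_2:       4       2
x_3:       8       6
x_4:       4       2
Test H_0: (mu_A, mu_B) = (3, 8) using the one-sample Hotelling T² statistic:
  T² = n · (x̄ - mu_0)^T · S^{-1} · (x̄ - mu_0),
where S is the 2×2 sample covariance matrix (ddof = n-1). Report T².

Step 1 — sample mean vector:
  mean(A) = (7 + 4 + 8 + 4) / 4 = 23/4 = 5.75
  mean(B) = (1 + 2 + 6 + 2) / 4 = 11/4 = 2.75
  x̄ = (5.75, 2.75),  deviation x̄ - mu_0 = (5.75, 2.75) - (3, 8) = (2.75, -5.25).

Step 2 — sample covariance matrix, S[i,j] = (1/(n-1)) · Σ_k (x_{k,i} - mean_i) · (x_{k,j} - mean_j), divisor n-1 = 3:
  S[A,A] = ((1.25)·(1.25) + (-1.75)·(-1.75) + (2.25)·(2.25) + (-1.75)·(-1.75)) / 3 = 12.75/3 = 4.25
  S[A,B] = ((1.25)·(-1.75) + (-1.75)·(-0.75) + (2.25)·(3.25) + (-1.75)·(-0.75)) / 3 = 7.75/3 = 2.5833
  S[B,B] = ((-1.75)·(-1.75) + (-0.75)·(-0.75) + (3.25)·(3.25) + (-0.75)·(-0.75)) / 3 = 14.75/3 = 4.9167
  S = [[4.25, 2.5833],
 [2.5833, 4.9167]].

Step 3 — invert S. det(S) = 4.25·4.9167 - (2.5833)² = 14.2222.
  S^{-1} = (1/det) · [[d, -b], [-b, a]] = [[0.3457, -0.1816],
 [-0.1816, 0.2988]].

Step 4 — quadratic form (x̄ - mu_0)^T · S^{-1} · (x̄ - mu_0):
  S^{-1} · (x̄ - mu_0) = (1.9043, -2.0684),
  (x̄ - mu_0)^T · [...] = (2.75)·(1.9043) + (-5.25)·(-2.0684) = 16.0957.

Step 5 — scale by n: T² = 4 · 16.0957 = 64.3828.

T² ≈ 64.3828


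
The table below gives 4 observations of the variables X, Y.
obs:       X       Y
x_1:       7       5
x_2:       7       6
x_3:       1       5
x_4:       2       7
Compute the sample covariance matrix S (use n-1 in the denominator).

Step 1 — column means:
  mean(X) = (7 + 7 + 1 + 2) / 4 = 17/4 = 4.25
  mean(Y) = (5 + 6 + 5 + 7) / 4 = 23/4 = 5.75

Step 2 — sample covariance S[i,j] = (1/(n-1)) · Σ_k (x_{k,i} - mean_i) · (x_{k,j} - mean_j), with n-1 = 3.
  S[X,X] = ((2.75)·(2.75) + (2.75)·(2.75) + (-3.25)·(-3.25) + (-2.25)·(-2.25)) / 3 = 30.75/3 = 10.25
  S[X,Y] = ((2.75)·(-0.75) + (2.75)·(0.25) + (-3.25)·(-0.75) + (-2.25)·(1.25)) / 3 = -1.75/3 = -0.5833
  S[Y,Y] = ((-0.75)·(-0.75) + (0.25)·(0.25) + (-0.75)·(-0.75) + (1.25)·(1.25)) / 3 = 2.75/3 = 0.9167

S is symmetric (S[j,i] = S[i,j]). Assembling:

S = [[10.25, -0.5833],
 [-0.5833, 0.9167]]


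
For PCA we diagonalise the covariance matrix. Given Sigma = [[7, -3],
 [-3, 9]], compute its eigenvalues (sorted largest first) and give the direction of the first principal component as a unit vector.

Step 1 — characteristic polynomial of 2×2 Sigma:
  det(Sigma - λI) = λ² - trace · λ + det = 0.
  trace = 7 + 9 = 16, det = 7·9 - (-3)² = 54.
Step 2 — discriminant:
  Δ = trace² - 4·det = 256 - 216 = 40.
Step 3 — eigenvalues:
  λ = (trace ± √Δ)/2 = (16 ± 6.3246)/2,
  λ_1 = 11.1623,  λ_2 = 4.8377.

Step 4 — unit eigenvector for λ_1: solve (Sigma - λ_1 I)v = 0. First row:
  (7 - 11.1623)·v_x + (-3)·v_y = 0, i.e. (-4.1623)·v_x + (-3)·v_y = 0,
  so v ∝ (b, λ_1 - a) = (-3, 4.1623); multiply by -1 so the first entry is positive: u = (3, -4.1623).
  ||u|| = √((3)² + (-4.1623)²) = √(26.3246) ≈ 5.1307,
  v_1 = u/||u|| ≈ (0.5847, -0.8112) (||v_1|| = 1).

λ_1 = 11.1623,  λ_2 = 4.8377;  v_1 ≈ (0.5847, -0.8112)


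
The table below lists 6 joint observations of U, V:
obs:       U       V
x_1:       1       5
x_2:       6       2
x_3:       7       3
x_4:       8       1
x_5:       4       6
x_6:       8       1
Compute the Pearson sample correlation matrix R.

Step 1 — column means:
  mean(U) = (1 + 6 + 7 + 8 + 4 + 8) / 6 = 34/6 = 5.6667
  mean(V) = (5 + 2 + 3 + 1 + 6 + 1) / 6 = 18/6 = 3

Step 2 — sample variances and covariances s[i,j] = (1/(n-1)) · Σ_k (x_{k,i} - mean_i) · (x_{k,j} - mean_j), with n-1 = 5:
  s[U,U] = ((-4.6667)·(-4.6667) + (0.3333)·(0.3333) + (1.3333)·(1.3333) + (2.3333)·(2.3333) + (-1.6667)·(-1.6667) + (2.3333)·(2.3333)) / 5 = 37.3333/5 = 7.4667
  s[U,V] = ((-4.6667)·(2) + (0.3333)·(-1) + (1.3333)·(0) + (2.3333)·(-2) + (-1.6667)·(3) + (2.3333)·(-2)) / 5 = -24/5 = -4.8
  s[V,V] = ((2)·(2) + (-1)·(-1) + (0)·(0) + (-2)·(-2) + (3)·(3) + (-2)·(-2)) / 5 = 22/5 = 4.4
  Sample standard deviations s_i = √(s[i,i]):
  s(U) = √(7.4667) = 2.7325
  s(V) = √(4.4) = 2.0976

Step 3 — r_{ij} = s_{ij} / (s_i · s_j):
  r[U,U] = 1 (diagonal).
  r[U,V] = -4.8 / (2.7325 · 2.0976) = -4.8 / 5.7318 = -0.8374
  r[V,V] = 1 (diagonal).

R is symmetric with unit diagonal. Assembling:

R = [[1, -0.8374],
 [-0.8374, 1]]


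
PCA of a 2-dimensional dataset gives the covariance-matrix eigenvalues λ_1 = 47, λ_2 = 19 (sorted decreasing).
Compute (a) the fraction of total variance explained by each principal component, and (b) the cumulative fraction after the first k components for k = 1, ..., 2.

Step 1 — total variance = trace(Sigma) = Σ λ_i = 47 + 19 = 66.

Step 2 — fraction explained by component i = λ_i / Σ λ:
  PC1: 47/66 = 0.7121
  PC2: 19/66 = 0.2879

Step 3 — cumulative fraction after k components = (λ_1 + ... + λ_k) / Σ λ:
  k = 1: 47/66 = 0.7121
  k = 2: (47 + 19)/66 = 66/66 = 1

Summary (fraction, with percent):

explained: PC1 0.7121 (71.21%), PC2 0.2879 (28.79%);  cumulative: 0.7121, 1


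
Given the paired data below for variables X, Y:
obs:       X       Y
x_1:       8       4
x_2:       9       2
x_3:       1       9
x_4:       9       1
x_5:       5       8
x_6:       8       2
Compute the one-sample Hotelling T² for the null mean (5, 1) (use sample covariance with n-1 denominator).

Step 1 — sample mean vector:
  mean(X) = (8 + 9 + 1 + 9 + 5 + 8) / 6 = 40/6 = 6.6667
  mean(Y) = (4 + 2 + 9 + 1 + 8 + 2) / 6 = 26/6 = 4.3333
  x̄ = (6.6667, 4.3333),  deviation x̄ - mu_0 = (6.6667, 4.3333) - (5, 1) = (1.6667, 3.3333).

Step 2 — sample covariance matrix, S[i,j] = (1/(n-1)) · Σ_k (x_{k,i} - mean_i) · (x_{k,j} - mean_j), divisor n-1 = 5:
  S[X,X] = ((1.3333)·(1.3333) + (2.3333)·(2.3333) + (-5.6667)·(-5.6667) + (2.3333)·(2.3333) + (-1.6667)·(-1.6667) + (1.3333)·(1.3333)) / 5 = 49.3333/5 = 9.8667
  S[X,Y] = ((1.3333)·(-0.3333) + (2.3333)·(-2.3333) + (-5.6667)·(4.6667) + (2.3333)·(-3.3333) + (-1.6667)·(3.6667) + (1.3333)·(-2.3333)) / 5 = -49.3333/5 = -9.8667
  S[Y,Y] = ((-0.3333)·(-0.3333) + (-2.3333)·(-2.3333) + (4.6667)·(4.6667) + (-3.3333)·(-3.3333) + (3.6667)·(3.6667) + (-2.3333)·(-2.3333)) / 5 = 57.3333/5 = 11.4667
  S = [[9.8667, -9.8667],
 [-9.8667, 11.4667]].

Step 3 — invert S. det(S) = 9.8667·11.4667 - (-9.8667)² = 15.7867.
  S^{-1} = (1/det) · [[d, -b], [-b, a]] = [[0.7264, 0.625],
 [0.625, 0.625]].

Step 4 — quadratic form (x̄ - mu_0)^T · S^{-1} · (x̄ - mu_0):
  S^{-1} · (x̄ - mu_0) = (3.2939, 3.125),
  (x̄ - mu_0)^T · [...] = (1.6667)·(3.2939) + (3.3333)·(3.125) = 15.9065.

Step 5 — scale by n: T² = 6 · 15.9065 = 95.4392.

T² ≈ 95.4392


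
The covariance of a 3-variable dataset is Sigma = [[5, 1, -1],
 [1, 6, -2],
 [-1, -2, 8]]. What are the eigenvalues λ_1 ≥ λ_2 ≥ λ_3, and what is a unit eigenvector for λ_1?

Step 1 — characteristic polynomial p(λ) = det(λI - Sigma) = λ³ - tr·λ² + c_1·λ - det, where tr = trace, c_1 = sum of the principal 2×2 minors, det = det(Sigma):
  tr = 5 + 6 + 8 = 19,
  c_1 = (5·6 - (1)²) + (5·8 - (-1)²) + (6·8 - (-2)²) = 29 + 39 + 44 = 112,
  det = 5·(6·8 - (-2)²) - (1)·((1)·8 - (-2)·(-1)) + (-1)·((1)·(-2) - 6·(-1)) = 5·(44) - (1)·(6) + (-1)·(4) = 210.
  So p(λ) = λ³ - 19λ² + 112λ - 210.
Step 2 — look for an integer root (rational root theorem: any rational root is an integer divisor of 210). Testing λ = 5:
  p(5) = 125 - 475 + 560 - 210 = 0  ✓
  Dividing out (λ - 5): p(λ) = (λ - 5)(λ² - 14λ + 42).
Step 3 — remaining eigenvalues from the quadratic λ² - 14λ + 42 = 0:
  Δ = 14² - 4·42 = 196 - 168 = 28,  λ = (14 ± √28)/2 = (14 ± 5.2915)/2 ≈ 9.6458 or 4.3542.
  Sorted: λ_1 = 9.6458,  λ_2 = 5,  λ_3 = 4.3542  (check: sum = 19 = tr ✓).

Step 4 — unit eigenvector for λ_1 ≈ 9.6458: v spans the null space of (Sigma - λ_1 I), whose rows are
  r_1 = (-4.6458, 1, -1),  r_2 = (1, -3.6458, -2),  r_3 = (-1, -2, -1.6458).
  v is orthogonal to every row, so take v ∝ r_1 × r_2 = ((1)·(-2) - (-1)·(-3.6458), (-1)·(1) - (-4.6458)·(-2), (-4.6458)·(-3.6458) - (1)·(1)) ≈ (-5.6458, -10.2915, 15.9373).
  Rescale (multiply by -1 so the first nonzero entry is positive): u = (5.6458, 10.2915, -15.9373).
  ||u|| = √((5.6458)² + (10.2915)² + (-15.9373)²) = √(391.7856) ≈ 19.7936,  v_1 = u/||u|| ≈ (0.2852, 0.5199, -0.8052) (||v_1|| = 1).

λ_1 = 9.6458,  λ_2 = 5,  λ_3 = 4.3542;  v_1 ≈ (0.2852, 0.5199, -0.8052)


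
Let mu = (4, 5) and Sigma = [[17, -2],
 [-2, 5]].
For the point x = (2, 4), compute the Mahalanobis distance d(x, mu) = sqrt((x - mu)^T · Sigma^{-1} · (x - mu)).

Step 1 — centre the observation: (x - mu) = (-2, -1).

Step 2 — invert Sigma. det(Sigma) = 17·5 - (-2)² = 81.
  Sigma^{-1} = (1/det) · [[d, -b], [-b, a]] = [[0.0617, 0.0247],
 [0.0247, 0.2099]].

Step 3 — form the quadratic (x - mu)^T · Sigma^{-1} · (x - mu):
  Sigma^{-1} · (x - mu) = (-0.1481, -0.2593).
  (x - mu)^T · [Sigma^{-1} · (x - mu)] = (-2)·(-0.1481) + (-1)·(-0.2593) = 0.5556.

Step 4 — take square root: d = √(0.5556) ≈ 0.7454.

d(x, mu) = √(0.5556) ≈ 0.7454


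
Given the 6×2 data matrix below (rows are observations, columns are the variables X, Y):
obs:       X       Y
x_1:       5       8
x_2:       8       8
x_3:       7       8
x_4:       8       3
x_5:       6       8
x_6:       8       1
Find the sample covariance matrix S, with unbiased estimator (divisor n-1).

Step 1 — column means:
  mean(X) = (5 + 8 + 7 + 8 + 6 + 8) / 6 = 42/6 = 7
  mean(Y) = (8 + 8 + 8 + 3 + 8 + 1) / 6 = 36/6 = 6

Step 2 — sample covariance S[i,j] = (1/(n-1)) · Σ_k (x_{k,i} - mean_i) · (x_{k,j} - mean_j), with n-1 = 5.
  S[X,X] = ((-2)·(-2) + (1)·(1) + (0)·(0) + (1)·(1) + (-1)·(-1) + (1)·(1)) / 5 = 8/5 = 1.6
  S[X,Y] = ((-2)·(2) + (1)·(2) + (0)·(2) + (1)·(-3) + (-1)·(2) + (1)·(-5)) / 5 = -12/5 = -2.4
  S[Y,Y] = ((2)·(2) + (2)·(2) + (2)·(2) + (-3)·(-3) + (2)·(2) + (-5)·(-5)) / 5 = 50/5 = 10

S is symmetric (S[j,i] = S[i,j]). Assembling:

S = [[1.6, -2.4],
 [-2.4, 10]]


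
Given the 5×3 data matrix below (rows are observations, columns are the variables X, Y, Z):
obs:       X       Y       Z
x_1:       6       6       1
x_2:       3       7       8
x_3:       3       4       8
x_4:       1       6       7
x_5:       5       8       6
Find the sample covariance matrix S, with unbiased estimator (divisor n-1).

Step 1 — column means:
  mean(X) = (6 + 3 + 3 + 1 + 5) / 5 = 18/5 = 3.6
  mean(Y) = (6 + 7 + 4 + 6 + 8) / 5 = 31/5 = 6.2
  mean(Z) = (1 + 8 + 8 + 7 + 6) / 5 = 30/5 = 6

Step 2 — sample covariance S[i,j] = (1/(n-1)) · Σ_k (x_{k,i} - mean_i) · (x_{k,j} - mean_j), with n-1 = 4.
  S[X,X] = ((2.4)·(2.4) + (-0.6)·(-0.6) + (-0.6)·(-0.6) + (-2.6)·(-2.6) + (1.4)·(1.4)) / 4 = 15.2/4 = 3.8
  S[X,Y] = ((2.4)·(-0.2) + (-0.6)·(0.8) + (-0.6)·(-2.2) + (-2.6)·(-0.2) + (1.4)·(1.8)) / 4 = 3.4/4 = 0.85
  S[X,Z] = ((2.4)·(-5) + (-0.6)·(2) + (-0.6)·(2) + (-2.6)·(1) + (1.4)·(0)) / 4 = -17/4 = -4.25
  S[Y,Y] = ((-0.2)·(-0.2) + (0.8)·(0.8) + (-2.2)·(-2.2) + (-0.2)·(-0.2) + (1.8)·(1.8)) / 4 = 8.8/4 = 2.2
  S[Y,Z] = ((-0.2)·(-5) + (0.8)·(2) + (-2.2)·(2) + (-0.2)·(1) + (1.8)·(0)) / 4 = -2/4 = -0.5
  S[Z,Z] = ((-5)·(-5) + (2)·(2) + (2)·(2) + (1)·(1) + (0)·(0)) / 4 = 34/4 = 8.5

S is symmetric (S[j,i] = S[i,j]). Assembling:

S = [[3.8, 0.85, -4.25],
 [0.85, 2.2, -0.5],
 [-4.25, -0.5, 8.5]]
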